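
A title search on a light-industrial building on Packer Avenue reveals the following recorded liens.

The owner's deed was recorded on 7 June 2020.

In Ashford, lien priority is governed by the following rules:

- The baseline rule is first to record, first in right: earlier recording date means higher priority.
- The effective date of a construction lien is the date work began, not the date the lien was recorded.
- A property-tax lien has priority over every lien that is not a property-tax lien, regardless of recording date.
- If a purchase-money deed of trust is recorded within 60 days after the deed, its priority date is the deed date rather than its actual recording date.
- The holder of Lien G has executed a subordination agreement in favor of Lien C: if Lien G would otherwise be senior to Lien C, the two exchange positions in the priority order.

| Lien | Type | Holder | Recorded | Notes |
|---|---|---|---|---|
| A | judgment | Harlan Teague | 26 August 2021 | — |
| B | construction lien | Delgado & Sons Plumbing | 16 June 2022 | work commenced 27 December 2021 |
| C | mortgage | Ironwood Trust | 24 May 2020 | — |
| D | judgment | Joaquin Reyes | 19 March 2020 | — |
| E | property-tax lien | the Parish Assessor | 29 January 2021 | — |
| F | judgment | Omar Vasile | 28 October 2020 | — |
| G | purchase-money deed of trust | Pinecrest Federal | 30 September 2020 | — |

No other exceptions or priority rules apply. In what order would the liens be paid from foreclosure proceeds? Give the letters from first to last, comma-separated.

E, D, C, G, F, A, B

First, effective dates: B's effective date is 27 December 2021, when work began; G missed the 60-day window (115 days after the deed), so its recording date stands.
E, as a property-tax lien, has superpriority and ranks first.
Remaining liens by effective date: D (19 March 2020), C (24 May 2020), G (30 September 2020), F (28 October 2020), A (26 August 2021), B (27 December 2021).
G already ranks below C; the subordination has no effect.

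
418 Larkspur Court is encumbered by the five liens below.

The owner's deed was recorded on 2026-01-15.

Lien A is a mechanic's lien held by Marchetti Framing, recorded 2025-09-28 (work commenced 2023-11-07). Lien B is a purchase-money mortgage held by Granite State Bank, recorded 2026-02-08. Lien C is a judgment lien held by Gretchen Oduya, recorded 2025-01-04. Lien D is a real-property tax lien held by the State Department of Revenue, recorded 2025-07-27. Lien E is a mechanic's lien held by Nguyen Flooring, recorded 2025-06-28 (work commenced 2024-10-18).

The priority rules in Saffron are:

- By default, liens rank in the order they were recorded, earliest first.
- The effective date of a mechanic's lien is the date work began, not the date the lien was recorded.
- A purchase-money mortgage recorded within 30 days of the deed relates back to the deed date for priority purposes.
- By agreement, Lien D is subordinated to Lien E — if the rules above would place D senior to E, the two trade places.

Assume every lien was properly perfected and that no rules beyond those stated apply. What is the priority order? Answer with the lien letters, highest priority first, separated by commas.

A, E, C, D, B

Adjusting effective dates: A is treated as recorded 2023-11-07, the work-commencement date; B relates back to the deed date 2026-01-15; E is treated as recorded 2024-10-18, the work-commencement date.
Sorted by effective date: A (2023-11-07), E (2024-10-18), C (2025-01-04), D (2025-07-27), B (2026-01-15).
Since D is not senior to E, the subordination leaves the order unchanged.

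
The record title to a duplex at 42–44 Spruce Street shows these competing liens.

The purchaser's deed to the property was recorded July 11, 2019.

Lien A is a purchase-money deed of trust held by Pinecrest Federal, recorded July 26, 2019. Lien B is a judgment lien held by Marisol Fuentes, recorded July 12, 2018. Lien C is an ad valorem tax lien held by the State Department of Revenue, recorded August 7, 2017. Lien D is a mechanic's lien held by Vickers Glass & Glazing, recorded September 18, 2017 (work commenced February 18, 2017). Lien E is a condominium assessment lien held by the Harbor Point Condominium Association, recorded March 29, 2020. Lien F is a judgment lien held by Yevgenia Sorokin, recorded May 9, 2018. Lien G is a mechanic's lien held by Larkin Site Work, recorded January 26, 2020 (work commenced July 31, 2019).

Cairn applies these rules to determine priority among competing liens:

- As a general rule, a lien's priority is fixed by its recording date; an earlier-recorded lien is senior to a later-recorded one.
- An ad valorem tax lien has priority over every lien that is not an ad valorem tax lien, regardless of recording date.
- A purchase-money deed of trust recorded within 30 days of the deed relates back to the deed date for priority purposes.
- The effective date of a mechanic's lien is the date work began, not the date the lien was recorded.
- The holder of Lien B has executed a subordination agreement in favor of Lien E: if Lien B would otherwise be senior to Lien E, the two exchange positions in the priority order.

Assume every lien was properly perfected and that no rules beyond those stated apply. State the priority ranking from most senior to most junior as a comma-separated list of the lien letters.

C, D, F, E, A, G, B

First, effective dates: A's effective date is the deed date, July 11, 2019; D relates back to February 18, 2017 (work commenced); G is treated as recorded July 31, 2019, the work-commencement date.
C is an ad valorem tax lien, so it outranks all other liens regardless of date.
The other liens, earliest effective date first: D (February 18, 2017), F (May 9, 2018), B (July 12, 2018), A (July 11, 2019), G (July 31, 2019), E (March 29, 2020).
Because B would otherwise rank above E, the subordination swaps them.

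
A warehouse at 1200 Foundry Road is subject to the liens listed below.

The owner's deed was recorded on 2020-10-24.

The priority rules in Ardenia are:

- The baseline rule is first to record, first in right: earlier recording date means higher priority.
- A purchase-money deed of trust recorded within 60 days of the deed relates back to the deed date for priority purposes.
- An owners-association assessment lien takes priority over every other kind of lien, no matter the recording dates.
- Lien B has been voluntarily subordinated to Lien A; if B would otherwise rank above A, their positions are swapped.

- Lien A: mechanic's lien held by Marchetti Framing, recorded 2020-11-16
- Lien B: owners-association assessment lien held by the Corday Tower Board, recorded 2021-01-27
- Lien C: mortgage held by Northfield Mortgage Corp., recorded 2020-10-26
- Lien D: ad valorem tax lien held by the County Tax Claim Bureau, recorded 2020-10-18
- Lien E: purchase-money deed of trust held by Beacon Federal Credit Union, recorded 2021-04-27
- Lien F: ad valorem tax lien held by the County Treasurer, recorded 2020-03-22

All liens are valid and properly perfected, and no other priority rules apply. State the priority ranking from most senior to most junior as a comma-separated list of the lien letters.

A, F, D, C, B, E

Effective dates: E missed the 60-day window (185 days after the deed), so its recording date stands.
B is an owners-association assessment lien, so it outranks all other liens regardless of date.
Among the remaining liens, by effective date: F (2020-03-22), D (2020-10-18), C (2020-10-26), A (2020-11-16), E (2021-04-27).
B is senior to A before the subordination, so the two trade places.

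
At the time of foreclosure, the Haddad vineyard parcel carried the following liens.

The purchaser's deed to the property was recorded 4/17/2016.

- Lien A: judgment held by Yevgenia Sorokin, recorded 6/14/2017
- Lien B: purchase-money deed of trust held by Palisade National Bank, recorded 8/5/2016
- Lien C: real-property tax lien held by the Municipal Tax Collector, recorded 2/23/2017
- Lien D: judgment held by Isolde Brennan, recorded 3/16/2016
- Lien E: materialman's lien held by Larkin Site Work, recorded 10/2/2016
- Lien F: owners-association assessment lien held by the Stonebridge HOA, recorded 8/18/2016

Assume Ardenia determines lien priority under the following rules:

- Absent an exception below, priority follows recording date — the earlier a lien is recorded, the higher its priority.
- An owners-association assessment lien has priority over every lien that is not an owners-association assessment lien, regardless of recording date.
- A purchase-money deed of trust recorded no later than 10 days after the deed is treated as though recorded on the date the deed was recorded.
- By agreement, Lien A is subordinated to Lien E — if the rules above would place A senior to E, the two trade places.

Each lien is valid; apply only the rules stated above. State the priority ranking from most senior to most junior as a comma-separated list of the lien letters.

F, D, B, E, C, A

First, effective dates: B was recorded 110 days after the deed, outside the 10-day window, so it keeps its recording date.
As an owners-association assessment lien, F is senior to every other lien.
Remaining liens by effective date: D (3/16/2016), B (8/5/2016), E (10/2/2016), C (2/23/2017), A (6/14/2017).
Since A is not senior to E, the subordination leaves the order unchanged.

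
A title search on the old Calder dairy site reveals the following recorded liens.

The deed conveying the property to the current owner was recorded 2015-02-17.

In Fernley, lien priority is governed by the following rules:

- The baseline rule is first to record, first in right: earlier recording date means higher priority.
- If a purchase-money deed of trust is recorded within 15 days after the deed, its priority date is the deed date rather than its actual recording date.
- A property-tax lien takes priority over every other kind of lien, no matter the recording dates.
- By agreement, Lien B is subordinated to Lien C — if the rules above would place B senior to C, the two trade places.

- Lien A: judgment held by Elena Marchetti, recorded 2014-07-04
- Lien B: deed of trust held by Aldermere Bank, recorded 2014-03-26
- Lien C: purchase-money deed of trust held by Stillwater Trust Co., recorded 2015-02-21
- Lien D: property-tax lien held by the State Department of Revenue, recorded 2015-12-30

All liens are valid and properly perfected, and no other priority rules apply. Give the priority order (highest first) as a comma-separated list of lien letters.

Effective dates: C was recorded within the 15-day window, so its effective date is the deed date 2015-02-17.
D is a property-tax lien, so it outranks all other liens regardless of date.
Among the remaining liens, by effective date: B (2014-03-26), A (2014-07-04), C (2015-02-17).
B would otherwise be senior to C, so under the subordination agreement B and C exchange positions.

D, C, A, B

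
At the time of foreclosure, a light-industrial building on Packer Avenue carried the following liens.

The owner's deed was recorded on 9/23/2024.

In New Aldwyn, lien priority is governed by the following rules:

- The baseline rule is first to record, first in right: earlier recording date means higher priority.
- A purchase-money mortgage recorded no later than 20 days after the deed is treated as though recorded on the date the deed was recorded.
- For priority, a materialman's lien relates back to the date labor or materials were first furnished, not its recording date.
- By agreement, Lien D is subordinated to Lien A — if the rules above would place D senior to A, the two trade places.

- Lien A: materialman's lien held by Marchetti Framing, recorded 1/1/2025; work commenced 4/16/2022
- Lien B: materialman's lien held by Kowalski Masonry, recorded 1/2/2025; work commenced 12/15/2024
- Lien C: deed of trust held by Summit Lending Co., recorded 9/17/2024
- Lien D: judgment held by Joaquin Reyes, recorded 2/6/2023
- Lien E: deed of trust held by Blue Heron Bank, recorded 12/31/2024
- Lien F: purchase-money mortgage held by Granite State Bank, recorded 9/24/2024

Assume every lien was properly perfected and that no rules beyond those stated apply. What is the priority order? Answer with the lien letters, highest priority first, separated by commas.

Effective dates: A is treated as recorded 4/16/2022, the work-commencement date; B is treated as recorded 12/15/2024, the work-commencement date; F relates back to the deed date 9/23/2024.
By effective date, earliest first: A (4/16/2022), D (2/6/2023), C (9/17/2024), F (9/23/2024), B (12/15/2024), E (12/31/2024).
Since D is not senior to A, the subordination leaves the order unchanged.

A, D, C, F, B, E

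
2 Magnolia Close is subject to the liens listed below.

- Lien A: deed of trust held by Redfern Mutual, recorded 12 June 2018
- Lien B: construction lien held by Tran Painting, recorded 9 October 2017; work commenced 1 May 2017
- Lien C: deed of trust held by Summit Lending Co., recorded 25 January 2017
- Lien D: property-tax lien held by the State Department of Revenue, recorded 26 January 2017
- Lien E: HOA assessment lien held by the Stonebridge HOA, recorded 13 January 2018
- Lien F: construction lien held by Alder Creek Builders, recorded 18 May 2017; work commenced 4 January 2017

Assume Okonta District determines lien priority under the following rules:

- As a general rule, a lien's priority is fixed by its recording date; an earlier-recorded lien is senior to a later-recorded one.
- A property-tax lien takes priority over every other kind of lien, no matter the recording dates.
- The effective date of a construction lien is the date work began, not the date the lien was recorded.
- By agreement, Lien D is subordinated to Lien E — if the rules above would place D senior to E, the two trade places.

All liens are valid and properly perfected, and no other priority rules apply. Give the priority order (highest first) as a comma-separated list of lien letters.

E, F, C, B, D, A

First, effective dates: B is treated as recorded 1 May 2017, the work-commencement date; F relates back to 4 January 2017 (work commenced).
D is a property-tax lien and takes priority over every other lien.
Among the remaining liens, by effective date: F (4 January 2017), C (25 January 2017), B (1 May 2017), E (13 January 2018), A (12 June 2018).
Because D would otherwise rank above E, the subordination swaps them.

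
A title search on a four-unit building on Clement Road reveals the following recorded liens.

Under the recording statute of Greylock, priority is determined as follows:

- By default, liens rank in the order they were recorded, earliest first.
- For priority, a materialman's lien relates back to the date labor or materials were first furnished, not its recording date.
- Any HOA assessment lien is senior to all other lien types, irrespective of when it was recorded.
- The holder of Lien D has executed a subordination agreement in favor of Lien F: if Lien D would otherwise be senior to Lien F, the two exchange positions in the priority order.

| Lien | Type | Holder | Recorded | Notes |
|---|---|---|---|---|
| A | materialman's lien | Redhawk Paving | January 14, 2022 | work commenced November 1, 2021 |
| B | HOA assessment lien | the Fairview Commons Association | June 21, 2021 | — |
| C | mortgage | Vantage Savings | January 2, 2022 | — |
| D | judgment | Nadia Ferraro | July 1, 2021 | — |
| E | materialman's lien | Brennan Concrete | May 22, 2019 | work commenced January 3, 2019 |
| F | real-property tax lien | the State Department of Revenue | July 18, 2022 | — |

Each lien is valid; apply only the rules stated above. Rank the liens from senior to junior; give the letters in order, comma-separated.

B, E, F, A, C, D

First, effective dates: A's effective date is November 1, 2021, when work began; E relates back to January 3, 2019 (work commenced).
B is an HOA assessment lien, so it outranks all other liens regardless of date.
Among the remaining liens, by effective date: E (January 3, 2019), D (July 1, 2021), A (November 1, 2021), C (January 2, 2022), F (July 18, 2022).
D would otherwise be senior to F, so under the subordination agreement D and F exchange positions.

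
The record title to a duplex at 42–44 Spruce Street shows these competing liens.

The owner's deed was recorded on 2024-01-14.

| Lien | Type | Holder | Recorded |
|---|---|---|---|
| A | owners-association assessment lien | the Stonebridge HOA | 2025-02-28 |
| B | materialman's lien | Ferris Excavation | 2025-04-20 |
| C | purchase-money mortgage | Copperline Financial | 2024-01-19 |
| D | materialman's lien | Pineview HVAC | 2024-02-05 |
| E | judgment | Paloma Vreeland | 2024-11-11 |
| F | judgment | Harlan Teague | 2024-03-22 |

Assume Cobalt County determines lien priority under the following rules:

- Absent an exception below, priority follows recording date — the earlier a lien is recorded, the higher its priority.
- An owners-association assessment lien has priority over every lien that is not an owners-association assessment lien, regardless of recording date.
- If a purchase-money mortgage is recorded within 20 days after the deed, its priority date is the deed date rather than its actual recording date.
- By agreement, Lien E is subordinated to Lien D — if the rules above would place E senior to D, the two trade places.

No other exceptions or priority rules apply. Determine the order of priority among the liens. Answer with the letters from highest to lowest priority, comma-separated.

A, C, D, F, E, B

First, effective dates: C was recorded within the 20-day window, so its effective date is the deed date 2024-01-14.
A is an owners-association assessment lien, so it outranks all other liens regardless of date.
The other liens, earliest effective date first: C (2024-01-14), D (2024-02-05), F (2024-03-22), E (2024-11-11), B (2025-04-20).
E already ranks below D; the subordination has no effect.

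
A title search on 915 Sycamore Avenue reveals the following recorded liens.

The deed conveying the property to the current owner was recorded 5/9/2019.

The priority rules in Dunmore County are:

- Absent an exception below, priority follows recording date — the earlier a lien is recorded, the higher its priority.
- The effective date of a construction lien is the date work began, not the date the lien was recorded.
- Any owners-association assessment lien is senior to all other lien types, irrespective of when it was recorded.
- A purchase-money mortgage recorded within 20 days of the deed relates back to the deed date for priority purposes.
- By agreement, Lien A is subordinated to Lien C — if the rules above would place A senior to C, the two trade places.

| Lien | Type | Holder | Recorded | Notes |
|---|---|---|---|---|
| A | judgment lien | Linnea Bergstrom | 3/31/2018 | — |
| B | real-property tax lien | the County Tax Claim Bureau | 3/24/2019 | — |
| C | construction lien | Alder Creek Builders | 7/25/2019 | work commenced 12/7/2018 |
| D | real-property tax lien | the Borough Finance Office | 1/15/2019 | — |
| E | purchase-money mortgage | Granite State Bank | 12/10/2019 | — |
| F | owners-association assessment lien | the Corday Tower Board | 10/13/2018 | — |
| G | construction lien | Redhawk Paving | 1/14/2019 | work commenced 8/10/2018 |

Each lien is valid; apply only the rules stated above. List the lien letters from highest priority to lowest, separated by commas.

Effective dates after the stated exceptions: C is treated as recorded 12/7/2018, the work-commencement date; E missed the 20-day window (215 days after the deed), so its recording date stands; G is treated as recorded 8/10/2018, the work-commencement date.
As an owners-association assessment lien, F is senior to every other lien.
Ordering the rest by effective date: A (3/31/2018), G (8/10/2018), C (12/7/2018), D (1/15/2019), B (3/24/2019), E (12/10/2019).
A is senior to C before the subordination, so the two trade places.

F, C, G, A, D, B, E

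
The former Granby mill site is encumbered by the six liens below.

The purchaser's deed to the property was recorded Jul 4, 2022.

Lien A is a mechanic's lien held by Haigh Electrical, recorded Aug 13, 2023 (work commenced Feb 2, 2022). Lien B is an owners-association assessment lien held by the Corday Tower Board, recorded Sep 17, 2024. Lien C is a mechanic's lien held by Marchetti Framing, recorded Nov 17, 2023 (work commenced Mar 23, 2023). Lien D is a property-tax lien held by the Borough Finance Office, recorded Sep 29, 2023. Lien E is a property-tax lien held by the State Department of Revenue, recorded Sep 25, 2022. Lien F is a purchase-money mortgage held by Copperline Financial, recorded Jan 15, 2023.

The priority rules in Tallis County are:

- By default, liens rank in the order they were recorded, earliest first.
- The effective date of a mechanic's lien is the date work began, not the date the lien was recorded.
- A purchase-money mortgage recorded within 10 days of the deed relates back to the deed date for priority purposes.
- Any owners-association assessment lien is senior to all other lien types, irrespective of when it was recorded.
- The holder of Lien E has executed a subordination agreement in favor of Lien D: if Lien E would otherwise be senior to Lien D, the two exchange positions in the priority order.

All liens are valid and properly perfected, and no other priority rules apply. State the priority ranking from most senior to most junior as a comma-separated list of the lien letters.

Effective dates after the stated exceptions: A relates back to Feb 2, 2022 (work commenced); C's effective date is Mar 23, 2023, when work began; F missed the 10-day window (195 days after the deed), so its recording date stands.
B is an owners-association assessment lien and takes priority over every other lien.
Ordering the rest by effective date: A (Feb 2, 2022), E (Sep 25, 2022), F (Jan 15, 2023), C (Mar 23, 2023), D (Sep 29, 2023).
E would otherwise be senior to D, so under the subordination agreement E and D exchange positions.

B, A, D, F, C, E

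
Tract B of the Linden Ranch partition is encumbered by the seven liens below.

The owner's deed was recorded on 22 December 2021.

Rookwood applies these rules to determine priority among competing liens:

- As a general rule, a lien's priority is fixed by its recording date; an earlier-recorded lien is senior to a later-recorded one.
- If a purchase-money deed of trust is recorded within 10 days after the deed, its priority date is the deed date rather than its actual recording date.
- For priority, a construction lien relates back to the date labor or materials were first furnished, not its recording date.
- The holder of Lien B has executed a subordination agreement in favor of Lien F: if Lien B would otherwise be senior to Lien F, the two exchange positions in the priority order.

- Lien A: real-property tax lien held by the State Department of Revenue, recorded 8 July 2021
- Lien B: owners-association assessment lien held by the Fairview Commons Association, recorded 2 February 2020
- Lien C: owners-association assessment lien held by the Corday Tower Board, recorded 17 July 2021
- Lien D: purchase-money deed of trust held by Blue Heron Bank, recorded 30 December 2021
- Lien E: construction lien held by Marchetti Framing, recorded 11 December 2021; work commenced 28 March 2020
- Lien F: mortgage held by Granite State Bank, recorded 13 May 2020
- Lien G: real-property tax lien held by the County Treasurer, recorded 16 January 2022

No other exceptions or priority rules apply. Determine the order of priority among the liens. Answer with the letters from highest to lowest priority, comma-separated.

F, E, B, A, C, D, G

Effective dates after the stated exceptions: D was recorded within the 10-day window, so its effective date is the deed date 22 December 2021; E relates back to 28 March 2020 (work commenced).
Sorted by effective date: B (2 February 2020), E (28 March 2020), F (13 May 2020), A (8 July 2021), C (17 July 2021), D (22 December 2021), G (16 January 2022).
Because B would otherwise rank above F, the subordination swaps them.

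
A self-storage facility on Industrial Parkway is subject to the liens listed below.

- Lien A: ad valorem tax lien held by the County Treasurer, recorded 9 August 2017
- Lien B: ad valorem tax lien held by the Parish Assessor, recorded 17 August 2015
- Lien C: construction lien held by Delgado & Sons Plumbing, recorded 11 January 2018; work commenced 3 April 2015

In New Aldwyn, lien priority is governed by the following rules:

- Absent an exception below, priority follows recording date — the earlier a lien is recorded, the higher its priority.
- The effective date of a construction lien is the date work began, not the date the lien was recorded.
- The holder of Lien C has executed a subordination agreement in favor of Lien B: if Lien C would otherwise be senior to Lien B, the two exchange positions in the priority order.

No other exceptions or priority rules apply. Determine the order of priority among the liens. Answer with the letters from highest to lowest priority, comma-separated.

Effective dates after the stated exceptions: C's effective date is 3 April 2015, when work began.
By effective date, earliest first: C (3 April 2015), B (17 August 2015), A (9 August 2017).
C is senior to B before the subordination, so the two trade places.

B, C, A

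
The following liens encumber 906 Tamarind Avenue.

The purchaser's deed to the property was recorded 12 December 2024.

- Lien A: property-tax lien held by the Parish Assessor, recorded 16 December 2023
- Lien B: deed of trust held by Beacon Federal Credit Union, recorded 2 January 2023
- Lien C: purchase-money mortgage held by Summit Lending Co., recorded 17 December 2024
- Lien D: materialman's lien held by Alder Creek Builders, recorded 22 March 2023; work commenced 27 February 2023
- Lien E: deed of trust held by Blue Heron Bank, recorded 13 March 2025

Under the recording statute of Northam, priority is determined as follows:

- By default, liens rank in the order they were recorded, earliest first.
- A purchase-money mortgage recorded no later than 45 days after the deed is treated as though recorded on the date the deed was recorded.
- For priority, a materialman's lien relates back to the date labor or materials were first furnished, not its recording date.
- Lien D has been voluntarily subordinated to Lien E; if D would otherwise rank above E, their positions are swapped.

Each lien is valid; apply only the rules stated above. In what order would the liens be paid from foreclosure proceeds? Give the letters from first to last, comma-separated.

B, E, A, C, D

Effective dates after the stated exceptions: C relates back to the deed date 12 December 2024; D's effective date is 27 February 2023, when work began.
By effective date, earliest first: B (2 January 2023), D (27 February 2023), A (16 December 2023), C (12 December 2024), E (13 March 2025).
D would otherwise be senior to E, so under the subordination agreement D and E exchange positions.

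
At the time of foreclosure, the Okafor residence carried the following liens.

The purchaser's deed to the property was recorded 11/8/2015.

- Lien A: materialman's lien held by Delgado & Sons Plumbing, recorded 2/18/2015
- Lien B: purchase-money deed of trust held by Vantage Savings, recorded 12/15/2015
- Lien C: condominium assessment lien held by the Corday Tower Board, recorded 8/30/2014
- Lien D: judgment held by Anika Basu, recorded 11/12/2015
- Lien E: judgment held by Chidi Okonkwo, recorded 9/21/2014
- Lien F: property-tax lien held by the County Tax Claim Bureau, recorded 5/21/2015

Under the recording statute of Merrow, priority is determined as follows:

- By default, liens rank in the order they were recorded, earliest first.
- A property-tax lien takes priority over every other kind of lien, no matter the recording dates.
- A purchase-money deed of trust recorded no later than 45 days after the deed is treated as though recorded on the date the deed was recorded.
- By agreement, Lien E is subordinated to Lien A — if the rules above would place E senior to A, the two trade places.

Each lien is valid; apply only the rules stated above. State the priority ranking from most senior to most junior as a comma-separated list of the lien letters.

First, effective dates: B relates back to the deed date 11/8/2015.
F is a property-tax lien, so it outranks all other liens regardless of date.
The other liens, earliest effective date first: C (8/30/2014), E (9/21/2014), A (2/18/2015), B (11/8/2015), D (11/12/2015).
Because E would otherwise rank above A, the subordination swaps them.

F, C, A, E, B, D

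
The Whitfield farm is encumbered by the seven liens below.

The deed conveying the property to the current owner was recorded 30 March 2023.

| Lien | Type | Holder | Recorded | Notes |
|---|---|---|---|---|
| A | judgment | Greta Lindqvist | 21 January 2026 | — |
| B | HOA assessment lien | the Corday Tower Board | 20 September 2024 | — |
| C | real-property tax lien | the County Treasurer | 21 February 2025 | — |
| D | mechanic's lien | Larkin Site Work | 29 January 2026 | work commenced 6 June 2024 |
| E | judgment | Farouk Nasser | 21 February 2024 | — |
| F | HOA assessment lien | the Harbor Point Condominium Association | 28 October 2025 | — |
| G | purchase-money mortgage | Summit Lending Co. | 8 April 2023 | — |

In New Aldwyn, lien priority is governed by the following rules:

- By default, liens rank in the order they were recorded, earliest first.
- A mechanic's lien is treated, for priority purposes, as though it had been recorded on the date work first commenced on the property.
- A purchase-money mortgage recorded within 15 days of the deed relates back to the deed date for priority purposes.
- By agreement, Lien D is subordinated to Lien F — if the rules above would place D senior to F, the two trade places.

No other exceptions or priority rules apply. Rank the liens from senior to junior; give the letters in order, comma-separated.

Effective dates after the stated exceptions: D is treated as recorded 6 June 2024, the work-commencement date; G's effective date is the deed date, 30 March 2023.
Ordering by effective date: G (30 March 2023), E (21 February 2024), D (6 June 2024), B (20 September 2024), C (21 February 2025), F (28 October 2025), A (21 January 2026).
Because D would otherwise rank above F, the subordination swaps them.

G, E, F, B, C, D, A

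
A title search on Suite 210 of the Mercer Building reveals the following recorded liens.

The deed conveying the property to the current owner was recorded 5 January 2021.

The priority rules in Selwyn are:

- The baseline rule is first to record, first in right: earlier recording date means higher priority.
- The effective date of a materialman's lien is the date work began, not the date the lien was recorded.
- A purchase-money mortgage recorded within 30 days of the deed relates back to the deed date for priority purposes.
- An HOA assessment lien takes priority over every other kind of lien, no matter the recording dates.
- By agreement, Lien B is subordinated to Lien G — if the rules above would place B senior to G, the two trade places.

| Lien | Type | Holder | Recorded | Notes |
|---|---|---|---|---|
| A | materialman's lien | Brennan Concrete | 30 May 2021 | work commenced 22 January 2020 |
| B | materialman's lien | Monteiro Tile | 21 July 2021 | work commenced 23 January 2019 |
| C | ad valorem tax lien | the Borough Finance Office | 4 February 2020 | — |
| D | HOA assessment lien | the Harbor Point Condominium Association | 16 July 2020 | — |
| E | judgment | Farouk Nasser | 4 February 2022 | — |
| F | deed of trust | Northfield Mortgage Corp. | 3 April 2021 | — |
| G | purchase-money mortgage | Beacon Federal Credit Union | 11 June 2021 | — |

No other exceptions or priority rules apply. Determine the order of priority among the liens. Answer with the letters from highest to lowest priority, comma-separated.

Adjusting effective dates: A is treated as recorded 22 January 2020, the work-commencement date; B is treated as recorded 23 January 2019, the work-commencement date; G missed the 30-day window (157 days after the deed), so its recording date stands.
As an HOA assessment lien, D is senior to every other lien.
Ordering the rest by effective date: B (23 January 2019), A (22 January 2020), C (4 February 2020), F (3 April 2021), G (11 June 2021), E (4 February 2022).
Because B would otherwise rank above G, the subordination swaps them.

D, G, A, C, F, B, E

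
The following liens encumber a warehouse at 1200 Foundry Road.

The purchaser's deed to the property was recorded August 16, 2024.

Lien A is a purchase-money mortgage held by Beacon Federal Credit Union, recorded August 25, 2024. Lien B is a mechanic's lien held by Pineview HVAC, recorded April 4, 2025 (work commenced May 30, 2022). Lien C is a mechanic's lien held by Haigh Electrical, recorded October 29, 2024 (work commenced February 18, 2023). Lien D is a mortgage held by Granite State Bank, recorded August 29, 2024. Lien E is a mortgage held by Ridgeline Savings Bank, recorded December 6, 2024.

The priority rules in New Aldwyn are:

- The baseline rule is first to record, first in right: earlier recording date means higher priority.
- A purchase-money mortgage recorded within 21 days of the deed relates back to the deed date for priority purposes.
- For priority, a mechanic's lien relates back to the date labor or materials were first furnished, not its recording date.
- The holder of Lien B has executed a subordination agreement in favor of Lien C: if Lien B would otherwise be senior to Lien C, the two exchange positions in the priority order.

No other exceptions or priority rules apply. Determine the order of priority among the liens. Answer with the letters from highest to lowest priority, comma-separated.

C, B, A, D, E

Adjusting effective dates: A relates back to the deed date August 16, 2024; B relates back to May 30, 2022 (work commenced); C relates back to February 18, 2023 (work commenced).
Ordering by effective date: B (May 30, 2022), C (February 18, 2023), A (August 16, 2024), D (August 29, 2024), E (December 6, 2024).
The subordination applies — B was senior to C — so B and C swap.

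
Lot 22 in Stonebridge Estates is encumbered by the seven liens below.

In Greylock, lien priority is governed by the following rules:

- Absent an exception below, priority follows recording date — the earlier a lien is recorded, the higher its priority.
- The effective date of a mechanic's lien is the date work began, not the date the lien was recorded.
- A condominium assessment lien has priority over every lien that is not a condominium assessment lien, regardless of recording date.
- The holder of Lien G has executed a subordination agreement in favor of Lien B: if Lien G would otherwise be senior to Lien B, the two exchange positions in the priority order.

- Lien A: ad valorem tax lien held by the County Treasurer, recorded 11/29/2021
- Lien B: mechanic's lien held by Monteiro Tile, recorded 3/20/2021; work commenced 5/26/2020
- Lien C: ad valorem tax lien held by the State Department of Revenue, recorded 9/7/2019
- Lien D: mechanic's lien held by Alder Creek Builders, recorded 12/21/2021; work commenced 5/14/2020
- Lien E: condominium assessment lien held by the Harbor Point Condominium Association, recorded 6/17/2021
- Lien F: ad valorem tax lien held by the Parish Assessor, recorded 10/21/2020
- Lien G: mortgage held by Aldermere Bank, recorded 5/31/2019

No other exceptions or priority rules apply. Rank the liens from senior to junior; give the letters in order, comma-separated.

E, B, C, D, G, F, A

Effective dates: B relates back to 5/26/2020 (work commenced); D is treated as recorded 5/14/2020, the work-commencement date.
E, as a condominium assessment lien, has superpriority and ranks first.
Ordering the rest by effective date: G (5/31/2019), C (9/7/2019), D (5/14/2020), B (5/26/2020), F (10/21/2020), A (11/29/2021).
G would otherwise be senior to B, so under the subordination agreement G and B exchange positions.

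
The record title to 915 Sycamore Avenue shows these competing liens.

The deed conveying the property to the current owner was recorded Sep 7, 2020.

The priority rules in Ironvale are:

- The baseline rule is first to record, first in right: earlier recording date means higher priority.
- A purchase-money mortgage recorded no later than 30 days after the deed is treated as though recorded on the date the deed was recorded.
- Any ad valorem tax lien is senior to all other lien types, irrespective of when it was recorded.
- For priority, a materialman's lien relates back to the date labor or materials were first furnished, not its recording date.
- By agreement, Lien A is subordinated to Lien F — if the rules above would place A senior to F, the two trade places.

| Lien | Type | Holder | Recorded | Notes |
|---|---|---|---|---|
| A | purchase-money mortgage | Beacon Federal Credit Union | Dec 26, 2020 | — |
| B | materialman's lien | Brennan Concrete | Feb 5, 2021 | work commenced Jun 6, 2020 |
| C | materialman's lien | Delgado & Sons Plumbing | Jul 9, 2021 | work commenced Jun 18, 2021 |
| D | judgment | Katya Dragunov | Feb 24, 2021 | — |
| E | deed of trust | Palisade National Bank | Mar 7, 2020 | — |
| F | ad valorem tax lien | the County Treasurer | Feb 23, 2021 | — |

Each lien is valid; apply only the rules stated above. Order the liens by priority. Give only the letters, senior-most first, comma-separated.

F, E, B, A, D, C

Effective dates: A was recorded 110 days after the deed, outside the 30-day window, so it keeps its recording date; B's effective date is Jun 6, 2020, when work began; C relates back to Jun 18, 2021 (work commenced).
As an ad valorem tax lien, F is senior to every other lien.
The other liens, earliest effective date first: E (Mar 7, 2020), B (Jun 6, 2020), A (Dec 26, 2020), D (Feb 24, 2021), C (Jun 18, 2021).
A already ranks below F; the subordination has no effect.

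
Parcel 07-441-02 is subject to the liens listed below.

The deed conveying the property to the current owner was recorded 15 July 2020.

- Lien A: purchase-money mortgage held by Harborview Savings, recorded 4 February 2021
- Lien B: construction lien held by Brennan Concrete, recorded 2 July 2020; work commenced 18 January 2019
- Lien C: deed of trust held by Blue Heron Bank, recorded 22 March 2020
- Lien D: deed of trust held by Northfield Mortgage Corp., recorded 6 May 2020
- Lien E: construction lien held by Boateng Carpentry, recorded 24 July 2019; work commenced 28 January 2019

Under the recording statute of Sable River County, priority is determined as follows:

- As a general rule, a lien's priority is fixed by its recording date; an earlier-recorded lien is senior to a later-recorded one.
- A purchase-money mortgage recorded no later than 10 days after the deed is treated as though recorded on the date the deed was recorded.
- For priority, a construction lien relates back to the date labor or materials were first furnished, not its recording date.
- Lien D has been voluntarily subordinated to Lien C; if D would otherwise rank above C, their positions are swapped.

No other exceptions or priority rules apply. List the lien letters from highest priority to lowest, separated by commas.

B, E, C, D, A

Effective dates: A was recorded 204 days after the deed, outside the 10-day window, so it keeps its recording date; B is treated as recorded 18 January 2019, the work-commencement date; E is treated as recorded 28 January 2019, the work-commencement date.
By effective date, earliest first: B (18 January 2019), E (28 January 2019), C (22 March 2020), D (6 May 2020), A (4 February 2021).
Since D is not senior to C, the subordination leaves the order unchanged.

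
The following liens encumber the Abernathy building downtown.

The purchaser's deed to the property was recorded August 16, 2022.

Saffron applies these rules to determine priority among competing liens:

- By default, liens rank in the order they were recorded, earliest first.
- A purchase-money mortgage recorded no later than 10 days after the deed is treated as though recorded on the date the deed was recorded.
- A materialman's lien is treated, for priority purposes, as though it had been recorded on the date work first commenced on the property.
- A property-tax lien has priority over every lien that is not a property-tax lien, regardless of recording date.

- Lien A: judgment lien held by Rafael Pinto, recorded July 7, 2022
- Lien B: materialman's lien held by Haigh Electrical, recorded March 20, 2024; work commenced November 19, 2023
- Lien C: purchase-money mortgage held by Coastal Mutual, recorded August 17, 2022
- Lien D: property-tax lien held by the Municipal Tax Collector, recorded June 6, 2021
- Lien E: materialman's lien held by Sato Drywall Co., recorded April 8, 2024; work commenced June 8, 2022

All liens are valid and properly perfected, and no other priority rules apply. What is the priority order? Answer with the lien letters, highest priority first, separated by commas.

Effective dates after the stated exceptions: B relates back to November 19, 2023 (work commenced); C was recorded within the 10-day window, so its effective date is the deed date August 16, 2022; E relates back to June 8, 2022 (work commenced).
D is a property-tax lien and takes priority over every other lien.
Among the remaining liens, by effective date: E (June 8, 2022), A (July 7, 2022), C (August 16, 2022), B (November 19, 2023).

D, E, A, C, B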